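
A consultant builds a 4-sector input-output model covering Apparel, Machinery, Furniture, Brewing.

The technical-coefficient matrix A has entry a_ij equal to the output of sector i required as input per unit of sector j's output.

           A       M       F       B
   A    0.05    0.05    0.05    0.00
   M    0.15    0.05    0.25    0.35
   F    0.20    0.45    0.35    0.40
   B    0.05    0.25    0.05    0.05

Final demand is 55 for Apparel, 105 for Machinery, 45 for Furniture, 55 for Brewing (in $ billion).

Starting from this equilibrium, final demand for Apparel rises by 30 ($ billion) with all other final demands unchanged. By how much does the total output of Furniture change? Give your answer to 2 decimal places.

Δx_F = 24.37

I − A =
  [   0.95    -0.05    -0.05     0.00]
  [  -0.15     0.95    -0.25    -0.35]
  [  -0.20    -0.45     0.65    -0.40]
  [  -0.05    -0.25    -0.05     0.95]
Compute the cofactors C_ij = (−1)^(i+j)·(3×3 minor ij) of I−A; the adjugate is their transpose:
adj(I−A) = Cᵀ =
  [ 0.371000   0.056250   0.053500   0.043250]
  [ 0.157000   0.557125   0.250250   0.310625]
  [ 0.269000   0.511625   0.766250   0.511125]
  [ 0.075000   0.176500   0.109000   0.459500]
det(I−A) = Σ_j (I−A)_1j·C_1j = (0.95)(0.371000) + (-0.05)(0.157000) + (-0.05)(0.269000) + (0.00)(0.075000) = 0.33115
(I − A)⁻¹ = adj(I−A) / det(I−A) ≈
  [   1.1203     0.1699     0.1616     0.1306]
  [   0.4741     1.6824     0.7557     0.9380]
  [   0.8123     1.5450     2.3139     1.5435]
  [   0.2265     0.5330     0.3292     1.3876]
Δx = (I − A)⁻¹ Δd with Δd having +30 in the Apparel component and 0 elsewhere.
So Δx_F = L_FA · (+30), where L_FA = adj(I−A)_FA / det(I−A) = 0.269000 / 0.33115.
Δx_F = 0.269000 × (+30) / 0.33115 = 8.07 / 0.33115 ≈ 24.37.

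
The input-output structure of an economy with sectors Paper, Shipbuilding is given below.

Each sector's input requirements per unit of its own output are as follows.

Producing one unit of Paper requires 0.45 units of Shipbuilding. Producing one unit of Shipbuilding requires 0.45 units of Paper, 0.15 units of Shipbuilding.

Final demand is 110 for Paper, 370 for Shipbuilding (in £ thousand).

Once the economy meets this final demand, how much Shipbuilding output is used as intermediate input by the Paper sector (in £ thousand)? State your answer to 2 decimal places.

I − A =
  [   1.00    -0.45]
  [  -0.45     0.85]
det(I−A) = (1.00)(0.85) − (-0.45)(-0.45) = 0.6475
adj(I−A) = [[0.85, 0.45], [0.45, 1.00]]
(I − A)⁻¹ = adj(I−A) / det(I−A) ≈
  [   1.3127     0.6950]
  [   0.6950     1.5444]
First solve x = (I − A)⁻¹ d = adj(I−A)·d / det(I−A); in particular x_P = (0.85·110 + 0.45·370) / 0.6475 = 260.00 / 0.6475 ≈ 401.5444.
Intermediate flow from S to P: z_SP = a_SP · x_P = 0.45 × 260.00 / 0.6475 = 117.00 / 0.6475 ≈ 180.69.

z_SP = 180.69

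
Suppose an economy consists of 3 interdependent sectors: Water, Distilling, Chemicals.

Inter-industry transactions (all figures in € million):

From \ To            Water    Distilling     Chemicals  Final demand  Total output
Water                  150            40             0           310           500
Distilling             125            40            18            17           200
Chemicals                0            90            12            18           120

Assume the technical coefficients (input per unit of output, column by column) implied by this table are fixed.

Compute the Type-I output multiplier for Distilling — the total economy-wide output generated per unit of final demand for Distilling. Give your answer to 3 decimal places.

m_D = 2.732

Technical coefficients a_ij = z_ij / X_j:
  a_WW = 150/500 = 0.30, a_DW = 125/500 = 0.25, a_CW = 0/500 = 0.00
  a_WD = 40/200 = 0.20, a_DD = 40/200 = 0.20, a_CD = 90/200 = 0.45
  a_WC = 0/120 = 0.00, a_DC = 18/120 = 0.15, a_CC = 12/120 = 0.10
I − A =
  [   0.70    -0.20     0.00]
  [  -0.25     0.80    -0.15]
  [   0.00    -0.45     0.90]
Cofactors of I−A, C_ij = (−1)^(i+j)·(minor ij) (rows/columns in the sector order above):
  C_11 = (0.80)(0.90) − (-0.15)(-0.45) = 0.6525
  C_12 = −[(-0.25)(0.90) − (-0.15)(0.00)] = 0.2250
  C_13 = (-0.25)(-0.45) − (0.80)(0.00) = 0.1125
  C_21 = −[(-0.20)(0.90) − (0.00)(-0.45)] = 0.1800
  C_22 = (0.70)(0.90) − (0.00)(0.00) = 0.6300
  C_23 = −[(0.70)(-0.45) − (-0.20)(0.00)] = 0.3150
  C_31 = (-0.20)(-0.15) − (0.00)(0.80) = 0.0300
  C_32 = −[(0.70)(-0.15) − (0.00)(-0.25)] = 0.1050
  C_33 = (0.70)(0.80) − (-0.20)(-0.25) = 0.5100
det(I−A) = Σ_j (I−A)_1j·C_1j = (0.70)(0.6525) + (-0.20)(0.2250) + (0.00)(0.1125) = 0.41175
adj(I−A) = Cᵀ =
  [ 0.6525   0.1800   0.0300]
  [ 0.2250   0.6300   0.1050]
  [ 0.1125   0.3150   0.5100]
(I − A)⁻¹ = adj(I−A) / det(I−A) ≈
  [   1.5847     0.4372     0.0729]
  [   0.5464     1.5301     0.2550]
  [   0.2732     0.7650     1.2386]
The output multiplier for sector j is the column-j sum of the Leontief inverse (I − A)⁻¹ = adj(I−A) / det(I−A).
Column D of adj(I−A): (0.1800, 0.6300, 0.3150); det(I−A) = 0.41175.
m_D = (0.1800 + 0.6300 + 0.3150) / 0.41175 = 1.125 / 0.41175 ≈ 2.732.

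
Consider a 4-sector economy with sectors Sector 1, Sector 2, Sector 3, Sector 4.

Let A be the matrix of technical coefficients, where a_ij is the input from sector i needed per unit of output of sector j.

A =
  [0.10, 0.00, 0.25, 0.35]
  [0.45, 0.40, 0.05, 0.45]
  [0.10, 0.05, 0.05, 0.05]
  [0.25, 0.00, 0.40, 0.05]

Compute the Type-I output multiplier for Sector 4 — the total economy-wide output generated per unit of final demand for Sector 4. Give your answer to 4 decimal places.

I − A =
  [   0.90     0.00    -0.25    -0.35]
  [  -0.45     0.60    -0.05    -0.45]
  [  -0.10    -0.05     0.95    -0.05]
  [  -0.25     0.00    -0.40     0.95]
Compute the cofactors C_ij = (−1)^(i+j)·(3×3 minor ij) of I−A; the adjugate is their transpose:
adj(I−A) = Cᵀ =
  [ 0.518125   0.018875   0.226500   0.211750]
  [ 0.527375   0.670250   0.398375   0.532750]
  [ 0.091500   0.038375   0.460500   0.076125]
  [ 0.174875   0.021125   0.253500   0.490125]
det(I−A) = Σ_j (I−A)_1j·C_1j = (0.90)(0.518125) + (0.00)(0.527375) + (-0.25)(0.091500) + (-0.35)(0.174875) = 0.38223125
(I − A)⁻¹ = adj(I−A) / det(I−A) ≈
  [   1.35553     0.04938     0.59257     0.55398]
  [   1.37973     1.75352     1.04224     1.39379]
  [   0.23938     0.10040     1.20477     0.19916]
  [   0.45751     0.05527     0.66321     1.28227]
The output multiplier for sector j is the column-j sum of the Leontief inverse (I − A)⁻¹ = adj(I−A) / det(I−A).
Column 4 of adj(I−A): (0.211750, 0.532750, 0.076125, 0.490125); det(I−A) = 0.38223125.
m_4 = (0.211750 + 0.532750 + 0.076125 + 0.490125) / 0.38223125 = 1.31075 / 0.38223125 ≈ 3.4292.

m_4 = 3.4292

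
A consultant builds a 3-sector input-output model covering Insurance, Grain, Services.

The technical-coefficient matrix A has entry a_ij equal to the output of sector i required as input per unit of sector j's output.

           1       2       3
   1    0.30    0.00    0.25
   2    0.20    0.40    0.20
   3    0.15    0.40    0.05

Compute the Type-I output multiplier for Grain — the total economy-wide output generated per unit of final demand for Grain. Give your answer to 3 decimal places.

I − A =
  [   0.70     0.00    -0.25]
  [  -0.20     0.60    -0.20]
  [  -0.15    -0.40     0.95]
Cofactors of I−A, C_ij = (−1)^(i+j)·(minor ij) (rows/columns in the sector order above):
  C_11 = (0.60)(0.95) − (-0.20)(-0.40) = 0.4900
  C_12 = −[(-0.20)(0.95) − (-0.20)(-0.15)] = 0.2200
  C_13 = (-0.20)(-0.40) − (0.60)(-0.15) = 0.1700
  C_21 = −[(0.00)(0.95) − (-0.25)(-0.40)] = 0.1000
  C_22 = (0.70)(0.95) − (-0.25)(-0.15) = 0.6275
  C_23 = −[(0.70)(-0.40) − (0.00)(-0.15)] = 0.2800
  C_31 = (0.00)(-0.20) − (-0.25)(0.60) = 0.1500
  C_32 = −[(0.70)(-0.20) − (-0.25)(-0.20)] = 0.1900
  C_33 = (0.70)(0.60) − (0.00)(-0.20) = 0.4200
det(I−A) = Σ_j (I−A)_1j·C_1j = (0.70)(0.4900) + (0.00)(0.2200) + (-0.25)(0.1700) = 0.3005
adj(I−A) = Cᵀ =
  [ 0.4900   0.1000   0.1500]
  [ 0.2200   0.6275   0.1900]
  [ 0.1700   0.2800   0.4200]
(I − A)⁻¹ = adj(I−A) / det(I−A) ≈
  [   1.6306     0.3328     0.4992]
  [   0.7321     2.0882     0.6323]
  [   0.5657     0.9318     1.3977]
The output multiplier for sector j is the column-j sum of the Leontief inverse (I − A)⁻¹ = adj(I−A) / det(I−A).
Column 2 of adj(I−A): (0.1000, 0.6275, 0.2800); det(I−A) = 0.3005.
m_2 = (0.1000 + 0.6275 + 0.2800) / 0.3005 = 1.0075 / 0.3005 ≈ 3.353.

m_2 = 3.353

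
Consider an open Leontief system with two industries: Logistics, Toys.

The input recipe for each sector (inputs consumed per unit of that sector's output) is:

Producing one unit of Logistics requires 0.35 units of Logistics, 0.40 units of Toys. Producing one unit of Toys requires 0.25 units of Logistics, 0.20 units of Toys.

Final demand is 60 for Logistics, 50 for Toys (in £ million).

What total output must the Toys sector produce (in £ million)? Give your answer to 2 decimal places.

x_2 = 134.52

I − A =
  [   0.65    -0.25]
  [  -0.40     0.80]
det(I−A) = (0.65)(0.80) − (-0.25)(-0.40) = 0.4200
adj(I−A) = [[0.80, 0.25], [0.40, 0.65]]
(I − A)⁻¹ = adj(I−A) / det(I−A) ≈
  [   1.9048     0.5952]
  [   0.9524     1.5476]
x = (I − A)⁻¹ d = adj(I−A)·d / det(I−A), with det(I−A) = 0.4200:
  x_1 = (0.80·60 + 0.25·50) / 0.4200 = 60.50 / 0.4200 ≈ 144.05
  x_2 = (0.40·60 + 0.65·50) / 0.4200 = 56.50 / 0.4200 ≈ 134.52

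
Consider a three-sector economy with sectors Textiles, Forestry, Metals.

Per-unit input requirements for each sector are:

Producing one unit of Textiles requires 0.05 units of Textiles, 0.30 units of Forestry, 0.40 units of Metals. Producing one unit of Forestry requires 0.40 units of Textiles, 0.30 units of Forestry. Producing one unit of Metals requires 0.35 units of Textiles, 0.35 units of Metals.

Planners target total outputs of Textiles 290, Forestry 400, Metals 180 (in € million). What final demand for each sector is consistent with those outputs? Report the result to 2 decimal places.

d_T = 52.50, d_F = 193.00, d_M = 1.00

I − A =
  [   0.95    -0.40    -0.35]
  [  -0.30     0.70     0.00]
  [  -0.40     0.00     0.65]
d = (I − A) x:
  d_T = (+0.95)·290 + (-0.40)·400 + (-0.35)·180 = 52.50
  d_F = (-0.30)·290 + (+0.70)·400 + (+0.00)·180 = 193.00
  d_M = (-0.40)·290 + (+0.00)·400 + (+0.65)·180 = 1.00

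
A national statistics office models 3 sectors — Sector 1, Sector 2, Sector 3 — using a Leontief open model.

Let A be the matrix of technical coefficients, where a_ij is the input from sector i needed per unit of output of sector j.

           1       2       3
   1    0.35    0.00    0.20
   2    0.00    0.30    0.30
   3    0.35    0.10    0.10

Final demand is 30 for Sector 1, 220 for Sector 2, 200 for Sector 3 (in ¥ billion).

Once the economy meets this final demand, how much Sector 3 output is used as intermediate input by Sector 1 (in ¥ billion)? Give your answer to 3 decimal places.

I − A =
  [   0.65     0.00    -0.20]
  [   0.00     0.70    -0.30]
  [  -0.35    -0.10     0.90]
Cofactors of I−A, C_ij = (−1)^(i+j)·(minor ij) (rows/columns in the sector order above):
  C_11 = (0.70)(0.90) − (-0.30)(-0.10) = 0.6000
  C_12 = −[(0.00)(0.90) − (-0.30)(-0.35)] = 0.1050
  C_13 = (0.00)(-0.10) − (0.70)(-0.35) = 0.2450
  C_21 = −[(0.00)(0.90) − (-0.20)(-0.10)] = 0.0200
  C_22 = (0.65)(0.90) − (-0.20)(-0.35) = 0.5150
  C_23 = −[(0.65)(-0.10) − (0.00)(-0.35)] = 0.0650
  C_31 = (0.00)(-0.30) − (-0.20)(0.70) = 0.1400
  C_32 = −[(0.65)(-0.30) − (-0.20)(0.00)] = 0.1950
  C_33 = (0.65)(0.70) − (0.00)(0.00) = 0.4550
det(I−A) = Σ_j (I−A)_1j·C_1j = (0.65)(0.6000) + (0.00)(0.1050) + (-0.20)(0.2450) = 0.3410
adj(I−A) = Cᵀ =
  [ 0.6000   0.0200   0.1400]
  [ 0.1050   0.5150   0.1950]
  [ 0.2450   0.0650   0.4550]
(I − A)⁻¹ = adj(I−A) / det(I−A) ≈
  [   1.7595     0.0587     0.4106]
  [   0.3079     1.5103     0.5718]
  [   0.7185     0.1906     1.3343]
First solve x = (I − A)⁻¹ d = adj(I−A)·d / det(I−A); in particular x_1 = (0.6000·30 + 0.0200·220 + 0.1400·200) / 0.3410 = 50.40 / 0.3410 ≈ 147.80059.
Intermediate flow from 3 to 1: z_31 = a_31 · x_1 = 0.35 × 50.40 / 0.3410 = 17.64 / 0.3410 ≈ 51.730.

z_31 = 51.730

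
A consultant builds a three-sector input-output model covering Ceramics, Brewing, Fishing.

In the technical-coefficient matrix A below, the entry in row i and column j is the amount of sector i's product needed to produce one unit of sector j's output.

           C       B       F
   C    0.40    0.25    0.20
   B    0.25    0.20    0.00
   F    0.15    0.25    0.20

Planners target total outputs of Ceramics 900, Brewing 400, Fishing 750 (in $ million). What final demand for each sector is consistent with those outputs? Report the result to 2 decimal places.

d_C = 290.00, d_B = 95.00, d_F = 365.00

I − A =
  [   0.60    -0.25    -0.20]
  [  -0.25     0.80     0.00]
  [  -0.15    -0.25     0.80]
d = (I − A) x:
  d_C = (+0.60)·900 + (-0.25)·400 + (-0.20)·750 = 290.00
  d_B = (-0.25)·900 + (+0.80)·400 + (+0.00)·750 = 95.00
  d_F = (-0.15)·900 + (-0.25)·400 + (+0.80)·750 = 365.00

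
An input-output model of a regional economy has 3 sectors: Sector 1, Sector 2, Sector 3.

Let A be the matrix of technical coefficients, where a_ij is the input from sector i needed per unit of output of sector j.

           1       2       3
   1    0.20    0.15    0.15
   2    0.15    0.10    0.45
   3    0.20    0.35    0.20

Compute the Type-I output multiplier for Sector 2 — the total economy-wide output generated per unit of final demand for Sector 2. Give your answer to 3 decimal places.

m_2 = 2.848

I − A =
  [   0.80    -0.15    -0.15]
  [  -0.15     0.90    -0.45]
  [  -0.20    -0.35     0.80]
Cofactors of I−A, C_ij = (−1)^(i+j)·(minor ij) (rows/columns in the sector order above):
  C_11 = (0.90)(0.80) − (-0.45)(-0.35) = 0.5625
  C_12 = −[(-0.15)(0.80) − (-0.45)(-0.20)] = 0.2100
  C_13 = (-0.15)(-0.35) − (0.90)(-0.20) = 0.2325
  C_21 = −[(-0.15)(0.80) − (-0.15)(-0.35)] = 0.1725
  C_22 = (0.80)(0.80) − (-0.15)(-0.20) = 0.6100
  C_23 = −[(0.80)(-0.35) − (-0.15)(-0.20)] = 0.3100
  C_31 = (-0.15)(-0.45) − (-0.15)(0.90) = 0.2025
  C_32 = −[(0.80)(-0.45) − (-0.15)(-0.15)] = 0.3825
  C_33 = (0.80)(0.90) − (-0.15)(-0.15) = 0.6975
det(I−A) = Σ_j (I−A)_1j·C_1j = (0.80)(0.5625) + (-0.15)(0.2100) + (-0.15)(0.2325) = 0.383625
adj(I−A) = Cᵀ =
  [ 0.5625   0.1725   0.2025]
  [ 0.2100   0.6100   0.3825]
  [ 0.2325   0.3100   0.6975]
(I − A)⁻¹ = adj(I−A) / det(I−A) ≈
  [   1.4663     0.4497     0.5279]
  [   0.5474     1.5901     0.9971]
  [   0.6061     0.8081     1.8182]
The output multiplier for sector j is the column-j sum of the Leontief inverse (I − A)⁻¹ = adj(I−A) / det(I−A).
Column 2 of adj(I−A): (0.1725, 0.6100, 0.3100); det(I−A) = 0.383625.
m_2 = (0.1725 + 0.6100 + 0.3100) / 0.383625 = 1.0925 / 0.383625 ≈ 2.848.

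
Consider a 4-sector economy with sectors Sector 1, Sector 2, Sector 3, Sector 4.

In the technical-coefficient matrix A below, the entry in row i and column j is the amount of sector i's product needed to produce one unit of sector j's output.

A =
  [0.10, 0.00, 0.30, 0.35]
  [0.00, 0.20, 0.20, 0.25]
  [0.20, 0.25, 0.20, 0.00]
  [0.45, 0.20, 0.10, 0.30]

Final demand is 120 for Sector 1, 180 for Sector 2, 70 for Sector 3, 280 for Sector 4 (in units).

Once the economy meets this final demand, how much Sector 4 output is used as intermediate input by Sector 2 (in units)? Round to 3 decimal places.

I − A =
  [   0.90     0.00    -0.30    -0.35]
  [   0.00     0.80    -0.20    -0.25]
  [  -0.20    -0.25     0.80     0.00]
  [  -0.45    -0.20    -0.10     0.70]
Compute the cofactors C_ij = (−1)^(i+j)·(3×3 minor ij) of I−A; the adjugate is their transpose:
adj(I−A) = Cᵀ =
  [ 0.366750   0.117250   0.195000   0.225250]
  [ 0.123000   0.329000   0.150750   0.179000]
  [ 0.130125   0.132125   0.333000   0.112250]
  [ 0.289500   0.188250   0.216000   0.483000]
det(I−A) = Σ_j (I−A)_1j·C_1j = (0.90)(0.366750) + (0.00)(0.123000) + (-0.30)(0.130125) + (-0.35)(0.289500) = 0.1897125
(I − A)⁻¹ = adj(I−A) / det(I−A) ≈
  [   1.9332     0.6180     1.0279     1.1873]
  [   0.6483     1.7342     0.7946     0.9435]
  [   0.6859     0.6964     1.7553     0.5917]
  [   1.5260     0.9923     1.1386     2.5460]
First solve x = (I − A)⁻¹ d = adj(I−A)·d / det(I−A); in particular x_2 = (0.123000·120 + 0.329000·180 + 0.150750·70 + 0.179000·280) / 0.1897125 = 134.6525 / 0.1897125 ≈ 709.77136.
Intermediate flow from 4 to 2: z_42 = a_42 · x_2 = 0.20 × 134.6525 / 0.1897125 = 26.9305 / 0.1897125 ≈ 141.954.

z_42 = 141.954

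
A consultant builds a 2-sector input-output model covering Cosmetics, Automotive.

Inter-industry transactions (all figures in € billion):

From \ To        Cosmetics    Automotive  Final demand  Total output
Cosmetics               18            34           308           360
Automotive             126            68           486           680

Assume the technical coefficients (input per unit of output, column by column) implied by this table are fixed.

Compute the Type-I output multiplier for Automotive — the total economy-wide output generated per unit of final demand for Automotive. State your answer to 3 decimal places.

m_2 = 1.194

Technical coefficients a_ij = z_ij / X_j:
  a_11 = 18/360 = 0.05, a_21 = 126/360 = 0.35
  a_12 = 34/680 = 0.05, a_22 = 68/680 = 0.10
I − A =
  [   0.95    -0.05]
  [  -0.35     0.90]
det(I−A) = (0.95)(0.90) − (-0.05)(-0.35) = 0.8375
adj(I−A) = [[0.90, 0.05], [0.35, 0.95]]
(I − A)⁻¹ = adj(I−A) / det(I−A) ≈
  [   1.0746     0.0597]
  [   0.4179     1.1343]
The output multiplier for sector j is the column-j sum of the Leontief inverse (I − A)⁻¹ = adj(I−A) / det(I−A).
Column 2 of adj(I−A): (0.05, 0.95); det(I−A) = 0.8375.
m_2 = (0.05 + 0.95) / 0.8375 = 1.00 / 0.8375 ≈ 1.194.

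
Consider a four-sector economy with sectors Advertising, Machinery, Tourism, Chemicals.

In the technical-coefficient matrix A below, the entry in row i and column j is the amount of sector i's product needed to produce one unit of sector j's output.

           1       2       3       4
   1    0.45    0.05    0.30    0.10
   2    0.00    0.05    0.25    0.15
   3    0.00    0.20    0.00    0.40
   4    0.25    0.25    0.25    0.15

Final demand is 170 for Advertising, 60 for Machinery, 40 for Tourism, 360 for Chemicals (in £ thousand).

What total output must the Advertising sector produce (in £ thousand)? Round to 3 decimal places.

I − A =
  [   0.55    -0.05    -0.30    -0.10]
  [   0.00     0.95    -0.25    -0.15]
  [   0.00    -0.20     1.00    -0.40]
  [  -0.25    -0.25    -0.25     0.85]
Compute the cofactors C_ij = (−1)^(i+j)·(3×3 minor ij) of I−A; the adjugate is their transpose:
adj(I−A) = Cᵀ =
  [ 0.600000   0.148500   0.273500   0.225500]
  [ 0.062500   0.357500   0.142500   0.137500]
  [ 0.102500   0.148500   0.397875   0.225500]
  [ 0.225000   0.192500   0.239375   0.495000]
det(I−A) = Σ_j (I−A)_1j·C_1j = (0.55)(0.600000) + (-0.05)(0.062500) + (-0.30)(0.102500) + (-0.10)(0.225000) = 0.273625
(I − A)⁻¹ = adj(I−A) / det(I−A) ≈
  [   2.1928     0.5427     0.9995     0.8241]
  [   0.2284     1.3065     0.5208     0.5025]
  [   0.3746     0.5427     1.4541     0.8241]
  [   0.8223     0.7035     0.8748     1.8090]
x = (I − A)⁻¹ d = adj(I−A)·d / det(I−A), with det(I−A) = 0.273625:
  x_1 = (0.600000·170 + 0.148500·60 + 0.273500·40 + 0.225500·360) / 0.273625 = 203.03 / 0.273625 ≈ 742.001
  x_2 = (0.062500·170 + 0.357500·60 + 0.142500·40 + 0.137500·360) / 0.273625 = 87.275 / 0.273625 ≈ 318.958
  x_3 = (0.102500·170 + 0.148500·60 + 0.397875·40 + 0.225500·360) / 0.273625 = 123.43 / 0.273625 ≈ 451.092
  x_4 = (0.225000·170 + 0.192500·60 + 0.239375·40 + 0.495000·360) / 0.273625 = 237.575 / 0.273625 ≈ 868.250

x_1 = 742.001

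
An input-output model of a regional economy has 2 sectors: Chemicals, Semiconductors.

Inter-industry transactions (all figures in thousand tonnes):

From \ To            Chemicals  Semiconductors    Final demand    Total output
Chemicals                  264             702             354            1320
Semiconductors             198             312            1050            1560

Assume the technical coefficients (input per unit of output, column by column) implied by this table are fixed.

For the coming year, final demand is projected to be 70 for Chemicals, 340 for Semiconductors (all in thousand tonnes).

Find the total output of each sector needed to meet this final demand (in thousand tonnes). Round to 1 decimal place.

Technical coefficients a_ij = z_ij / X_j:
  a_11 = 264/1320 = 0.20, a_21 = 198/1320 = 0.15
  a_12 = 702/1560 = 0.45, a_22 = 312/1560 = 0.20
I − A =
  [   0.80    -0.45]
  [  -0.15     0.80]
det(I−A) = (0.80)(0.80) − (-0.45)(-0.15) = 0.5725
adj(I−A) = [[0.80, 0.45], [0.15, 0.80]]
(I − A)⁻¹ = adj(I−A) / det(I−A) ≈
  [   1.3974     0.7860]
  [   0.2620     1.3974]
x = (I − A)⁻¹ d = adj(I−A)·d / det(I−A), with det(I−A) = 0.5725:
  x_1 = (0.80·70 + 0.45·340) / 0.5725 = 209.00 / 0.5725 ≈ 365.1
  x_2 = (0.15·70 + 0.80·340) / 0.5725 = 282.50 / 0.5725 ≈ 493.4

x_1 = 365.1, x_2 = 493.4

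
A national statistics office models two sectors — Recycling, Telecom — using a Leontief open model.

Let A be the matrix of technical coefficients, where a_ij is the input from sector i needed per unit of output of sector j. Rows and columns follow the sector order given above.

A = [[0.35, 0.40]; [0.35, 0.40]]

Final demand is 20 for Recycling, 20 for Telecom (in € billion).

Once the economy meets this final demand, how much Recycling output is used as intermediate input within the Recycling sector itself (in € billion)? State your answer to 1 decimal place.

z_RR = 28.0

I − A =
  [   0.65    -0.40]
  [  -0.35     0.60]
det(I−A) = (0.65)(0.60) − (-0.40)(-0.35) = 0.2500
adj(I−A) = [[0.60, 0.40], [0.35, 0.65]]
(I − A)⁻¹ = adj(I−A) / det(I−A) ≈
  [   2.4000     1.6000]
  [   1.4000     2.6000]
First solve x = (I − A)⁻¹ d = adj(I−A)·d / det(I−A); in particular x_R = (0.60·20 + 0.40·20) / 0.2500 = 20.00 / 0.2500 = 80.000.
Intermediate flow from R to R: z_RR = a_RR · x_R = 0.35 × 20.00 / 0.2500 = 7.00 / 0.2500 = 28.0.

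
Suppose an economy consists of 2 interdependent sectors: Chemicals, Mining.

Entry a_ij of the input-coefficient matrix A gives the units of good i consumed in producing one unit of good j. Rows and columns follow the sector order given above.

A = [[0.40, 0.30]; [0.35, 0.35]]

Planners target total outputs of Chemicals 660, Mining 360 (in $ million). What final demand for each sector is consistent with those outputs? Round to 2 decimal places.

d_C = 288.00, d_M = 3.00

I − A =
  [   0.60    -0.30]
  [  -0.35     0.65]
d = (I − A) x:
  d_C = (+0.60)·660 + (-0.30)·360 = 288.00
  d_M = (-0.35)·660 + (+0.65)·360 = 3.00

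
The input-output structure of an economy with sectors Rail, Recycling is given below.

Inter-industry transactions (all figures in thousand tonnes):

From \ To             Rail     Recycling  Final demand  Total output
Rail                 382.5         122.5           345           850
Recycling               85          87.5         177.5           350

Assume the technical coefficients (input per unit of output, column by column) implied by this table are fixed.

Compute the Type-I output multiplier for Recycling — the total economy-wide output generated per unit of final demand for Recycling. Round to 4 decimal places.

m_2 = 2.3841

Technical coefficients a_ij = z_ij / X_j:
  a_11 = 382.5/850 = 0.45, a_21 = 85/850 = 0.10
  a_12 = 122.5/350 = 0.35, a_22 = 87.5/350 = 0.25
I − A =
  [   0.55    -0.35]
  [  -0.10     0.75]
det(I−A) = (0.55)(0.75) − (-0.35)(-0.10) = 0.3775
adj(I−A) = [[0.75, 0.35], [0.10, 0.55]]
(I − A)⁻¹ = adj(I−A) / det(I−A) ≈
  [   1.98675     0.92715]
  [   0.26490     1.45695]
The output multiplier for sector j is the column-j sum of the Leontief inverse (I − A)⁻¹ = adj(I−A) / det(I−A).
Column 2 of adj(I−A): (0.35, 0.55); det(I−A) = 0.3775.
m_2 = (0.35 + 0.55) / 0.3775 = 0.90 / 0.3775 ≈ 2.3841.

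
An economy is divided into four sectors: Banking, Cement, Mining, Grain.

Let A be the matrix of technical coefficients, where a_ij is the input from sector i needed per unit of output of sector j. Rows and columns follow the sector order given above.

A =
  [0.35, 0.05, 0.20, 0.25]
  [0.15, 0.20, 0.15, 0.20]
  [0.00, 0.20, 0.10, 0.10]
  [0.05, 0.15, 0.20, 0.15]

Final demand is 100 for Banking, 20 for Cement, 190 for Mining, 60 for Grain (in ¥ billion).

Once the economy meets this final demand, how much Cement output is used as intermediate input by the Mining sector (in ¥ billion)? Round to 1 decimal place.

z_23 = 40.9

I − A =
  [   0.65    -0.05    -0.20    -0.25]
  [  -0.15     0.80    -0.15    -0.20]
  [   0.00    -0.20     0.90    -0.10]
  [  -0.05    -0.15    -0.20     0.85]
Compute the cofactors C_ij = (−1)^(i+j)·(3×3 minor ij) of I−A; the adjugate is their transpose:
adj(I−A) = Cᵀ =
  [ 0.53325   0.11800   0.18400   0.20625]
  [ 0.12150   0.47200   0.14200   0.16350]
  [ 0.03375   0.11800   0.40000   0.08475]
  [ 0.06075   0.11800   0.13000   0.43575]
det(I−A) = Σ_j (I−A)_1j·C_1j = (0.65)(0.53325) + (-0.05)(0.12150) + (-0.20)(0.03375) + (-0.25)(0.06075) = 0.3186
(I − A)⁻¹ = adj(I−A) / det(I−A) ≈
  [   1.6737     0.3704     0.5775     0.6474]
  [   0.3814     1.4815     0.4457     0.5132]
  [   0.1059     0.3704     1.2555     0.2660]
  [   0.1907     0.3704     0.4080     1.3677]
First solve x = (I − A)⁻¹ d = adj(I−A)·d / det(I−A); in particular x_3 = (0.03375·100 + 0.11800·20 + 0.40000·190 + 0.08475·60) / 0.3186 = 86.82 / 0.3186 ≈ 272.505.
Intermediate flow from 2 to 3: z_23 = a_23 · x_3 = 0.15 × 86.82 / 0.3186 = 13.023 / 0.3186 ≈ 40.9.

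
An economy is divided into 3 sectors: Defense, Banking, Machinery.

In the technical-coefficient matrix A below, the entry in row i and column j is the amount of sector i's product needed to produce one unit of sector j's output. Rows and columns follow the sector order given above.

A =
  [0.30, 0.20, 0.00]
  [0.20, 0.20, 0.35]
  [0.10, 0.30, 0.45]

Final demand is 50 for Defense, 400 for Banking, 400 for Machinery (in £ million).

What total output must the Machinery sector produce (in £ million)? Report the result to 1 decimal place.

I − A =
  [   0.70    -0.20     0.00]
  [  -0.20     0.80    -0.35]
  [  -0.10    -0.30     0.55]
Cofactors of I−A, C_ij = (−1)^(i+j)·(minor ij) (rows/columns in the sector order above):
  C_11 = (0.80)(0.55) − (-0.35)(-0.30) = 0.3350
  C_12 = −[(-0.20)(0.55) − (-0.35)(-0.10)] = 0.1450
  C_13 = (-0.20)(-0.30) − (0.80)(-0.10) = 0.1400
  C_21 = −[(-0.20)(0.55) − (0.00)(-0.30)] = 0.1100
  C_22 = (0.70)(0.55) − (0.00)(-0.10) = 0.3850
  C_23 = −[(0.70)(-0.30) − (-0.20)(-0.10)] = 0.2300
  C_31 = (-0.20)(-0.35) − (0.00)(0.80) = 0.0700
  C_32 = −[(0.70)(-0.35) − (0.00)(-0.20)] = 0.2450
  C_33 = (0.70)(0.80) − (-0.20)(-0.20) = 0.5200
det(I−A) = Σ_j (I−A)_1j·C_1j = (0.70)(0.3350) + (-0.20)(0.1450) + (0.00)(0.1400) = 0.2055
adj(I−A) = Cᵀ =
  [ 0.3350   0.1100   0.0700]
  [ 0.1450   0.3850   0.2450]
  [ 0.1400   0.2300   0.5200]
(I − A)⁻¹ = adj(I−A) / det(I−A) ≈
  [   1.6302     0.5353     0.3406]
  [   0.7056     1.8735     1.1922]
  [   0.6813     1.1192     2.5304]
x = (I − A)⁻¹ d = adj(I−A)·d / det(I−A), with det(I−A) = 0.2055:
  x_D = (0.3350·50 + 0.1100·400 + 0.0700·400) / 0.2055 = 88.75 / 0.2055 ≈ 431.9
  x_B = (0.1450·50 + 0.3850·400 + 0.2450·400) / 0.2055 = 259.25 / 0.2055 ≈ 1261.6
  x_M = (0.1400·50 + 0.2300·400 + 0.5200·400) / 0.2055 = 307.00 / 0.2055 ≈ 1493.9

x_M = 1493.9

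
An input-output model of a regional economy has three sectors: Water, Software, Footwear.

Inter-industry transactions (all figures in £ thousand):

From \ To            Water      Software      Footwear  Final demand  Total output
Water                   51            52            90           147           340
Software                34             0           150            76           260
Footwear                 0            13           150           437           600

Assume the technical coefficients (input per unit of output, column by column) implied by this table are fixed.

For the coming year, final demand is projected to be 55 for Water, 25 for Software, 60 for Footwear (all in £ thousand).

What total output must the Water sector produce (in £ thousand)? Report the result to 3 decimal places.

Technical coefficients a_ij = z_ij / X_j:
  a_11 = 51/340 = 0.15, a_21 = 34/340 = 0.10, a_31 = 0/340 = 0.00
  a_12 = 52/260 = 0.20, a_22 = 0/260 = 0.00, a_32 = 13/260 = 0.05
  a_13 = 90/600 = 0.15, a_23 = 150/600 = 0.25, a_33 = 150/600 = 0.25
I − A =
  [   0.85    -0.20    -0.15]
  [  -0.10     1.00    -0.25]
  [   0.00    -0.05     0.75]
Cofactors of I−A, C_ij = (−1)^(i+j)·(minor ij) (rows/columns in the sector order above):
  C_11 = (1.00)(0.75) − (-0.25)(-0.05) = 0.7375
  C_12 = −[(-0.10)(0.75) − (-0.25)(0.00)] = 0.0750
  C_13 = (-0.10)(-0.05) − (1.00)(0.00) = 0.0050
  C_21 = −[(-0.20)(0.75) − (-0.15)(-0.05)] = 0.1575
  C_22 = (0.85)(0.75) − (-0.15)(0.00) = 0.6375
  C_23 = −[(0.85)(-0.05) − (-0.20)(0.00)] = 0.0425
  C_31 = (-0.20)(-0.25) − (-0.15)(1.00) = 0.2000
  C_32 = −[(0.85)(-0.25) − (-0.15)(-0.10)] = 0.2275
  C_33 = (0.85)(1.00) − (-0.20)(-0.10) = 0.8300
det(I−A) = Σ_j (I−A)_1j·C_1j = (0.85)(0.7375) + (-0.20)(0.0750) + (-0.15)(0.0050) = 0.611125
adj(I−A) = Cᵀ =
  [ 0.7375   0.1575   0.2000]
  [ 0.0750   0.6375   0.2275]
  [ 0.0050   0.0425   0.8300]
(I − A)⁻¹ = adj(I−A) / det(I−A) ≈
  [   1.2068     0.2577     0.3273]
  [   0.1227     1.0432     0.3723]
  [   0.0082     0.0695     1.3582]
x = (I − A)⁻¹ d = adj(I−A)·d / det(I−A), with det(I−A) = 0.611125:
  x_1 = (0.7375·55 + 0.1575·25 + 0.2000·60) / 0.611125 = 56.50 / 0.611125 ≈ 92.452
  x_2 = (0.0750·55 + 0.6375·25 + 0.2275·60) / 0.611125 = 33.7125 / 0.611125 ≈ 55.165
  x_3 = (0.0050·55 + 0.0425·25 + 0.8300·60) / 0.611125 = 51.1375 / 0.611125 ≈ 83.678

x_1 = 92.452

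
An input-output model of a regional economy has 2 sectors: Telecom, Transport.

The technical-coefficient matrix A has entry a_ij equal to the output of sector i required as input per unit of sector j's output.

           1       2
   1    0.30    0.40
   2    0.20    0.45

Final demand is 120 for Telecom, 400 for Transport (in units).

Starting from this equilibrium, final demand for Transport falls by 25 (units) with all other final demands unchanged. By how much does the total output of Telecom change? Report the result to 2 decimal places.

I − A =
  [   0.70    -0.40]
  [  -0.20     0.55]
det(I−A) = (0.70)(0.55) − (-0.40)(-0.20) = 0.3050
adj(I−A) = [[0.55, 0.40], [0.20, 0.70]]
(I − A)⁻¹ = adj(I−A) / det(I−A) ≈
  [   1.8033     1.3115]
  [   0.6557     2.2951]
Δx = (I − A)⁻¹ Δd with Δd having -25 in the Transport component and 0 elsewhere.
So Δx_1 = L_12 · (-25), where L_12 = adj(I−A)_12 / det(I−A) = 0.40 / 0.3050.
Δx_1 = 0.40 × (-25) / 0.3050 = -10.00 / 0.3050 ≈ -32.79.

Δx_1 = -32.79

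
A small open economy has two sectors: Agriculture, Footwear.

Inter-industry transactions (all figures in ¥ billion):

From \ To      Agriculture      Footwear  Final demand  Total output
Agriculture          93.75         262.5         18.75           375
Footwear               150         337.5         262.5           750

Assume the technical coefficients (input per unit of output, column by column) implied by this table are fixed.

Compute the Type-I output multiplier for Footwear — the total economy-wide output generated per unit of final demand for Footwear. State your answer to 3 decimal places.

Technical coefficients a_ij = z_ij / X_j:
  a_AA = 93.75/375 = 0.25, a_FA = 150/375 = 0.40
  a_AF = 262.5/750 = 0.35, a_FF = 337.5/750 = 0.45
I − A =
  [   0.75    -0.35]
  [  -0.40     0.55]
det(I−A) = (0.75)(0.55) − (-0.35)(-0.40) = 0.2725
adj(I−A) = [[0.55, 0.35], [0.40, 0.75]]
(I − A)⁻¹ = adj(I−A) / det(I−A) ≈
  [   2.0183     1.2844]
  [   1.4679     2.7523]
The output multiplier for sector j is the column-j sum of the Leontief inverse (I − A)⁻¹ = adj(I−A) / det(I−A).
Column F of adj(I−A): (0.35, 0.75); det(I−A) = 0.2725.
m_F = (0.35 + 0.75) / 0.2725 = 1.10 / 0.2725 ≈ 4.037.

m_F = 4.037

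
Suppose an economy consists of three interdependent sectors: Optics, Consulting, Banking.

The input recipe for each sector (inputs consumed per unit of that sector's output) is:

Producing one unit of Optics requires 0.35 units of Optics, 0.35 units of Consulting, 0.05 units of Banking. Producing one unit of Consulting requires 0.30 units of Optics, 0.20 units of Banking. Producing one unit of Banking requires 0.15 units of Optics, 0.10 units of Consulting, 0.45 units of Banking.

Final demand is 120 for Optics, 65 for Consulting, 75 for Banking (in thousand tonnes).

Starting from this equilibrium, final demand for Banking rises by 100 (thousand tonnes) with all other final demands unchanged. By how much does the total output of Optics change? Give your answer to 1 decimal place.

Δx_1 = 67.4

I − A =
  [   0.65    -0.30    -0.15]
  [  -0.35     1.00    -0.10]
  [  -0.05    -0.20     0.55]
Cofactors of I−A, C_ij = (−1)^(i+j)·(minor ij) (rows/columns in the sector order above):
  C_11 = (1.00)(0.55) − (-0.10)(-0.20) = 0.5300
  C_12 = −[(-0.35)(0.55) − (-0.10)(-0.05)] = 0.1975
  C_13 = (-0.35)(-0.20) − (1.00)(-0.05) = 0.1200
  C_21 = −[(-0.30)(0.55) − (-0.15)(-0.20)] = 0.1950
  C_22 = (0.65)(0.55) − (-0.15)(-0.05) = 0.3500
  C_23 = −[(0.65)(-0.20) − (-0.30)(-0.05)] = 0.1450
  C_31 = (-0.30)(-0.10) − (-0.15)(1.00) = 0.1800
  C_32 = −[(0.65)(-0.10) − (-0.15)(-0.35)] = 0.1175
  C_33 = (0.65)(1.00) − (-0.30)(-0.35) = 0.5450
det(I−A) = Σ_j (I−A)_1j·C_1j = (0.65)(0.5300) + (-0.30)(0.1975) + (-0.15)(0.1200) = 0.26725
adj(I−A) = Cᵀ =
  [ 0.5300   0.1950   0.1800]
  [ 0.1975   0.3500   0.1175]
  [ 0.1200   0.1450   0.5450]
(I − A)⁻¹ = adj(I−A) / det(I−A) ≈
  [   1.9832     0.7297     0.6735]
  [   0.7390     1.3096     0.4397]
  [   0.4490     0.5426     2.0393]
Δx = (I − A)⁻¹ Δd with Δd having +100 in the Banking component and 0 elsewhere.
So Δx_1 = L_13 · (+100), where L_13 = adj(I−A)_13 / det(I−A) = 0.1800 / 0.26725.
Δx_1 = 0.1800 × (+100) / 0.26725 = 18.00 / 0.26725 ≈ 67.4.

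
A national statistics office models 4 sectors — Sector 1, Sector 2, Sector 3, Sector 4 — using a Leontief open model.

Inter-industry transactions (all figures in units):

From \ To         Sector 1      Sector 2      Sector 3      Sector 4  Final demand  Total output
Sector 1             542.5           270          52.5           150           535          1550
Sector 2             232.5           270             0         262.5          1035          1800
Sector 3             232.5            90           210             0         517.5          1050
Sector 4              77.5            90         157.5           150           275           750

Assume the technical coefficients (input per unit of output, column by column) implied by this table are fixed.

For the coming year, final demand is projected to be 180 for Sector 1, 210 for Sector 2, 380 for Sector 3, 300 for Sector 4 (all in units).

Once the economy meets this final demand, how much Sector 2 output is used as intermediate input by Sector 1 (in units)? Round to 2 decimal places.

z_21 = 95.74

Technical coefficients a_ij = z_ij / X_j:
  a_11 = 542.5/1550 = 0.35, a_21 = 232.5/1550 = 0.15, a_31 = 232.5/1550 = 0.15, a_41 = 77.5/1550 = 0.05
  a_12 = 270/1800 = 0.15, a_22 = 270/1800 = 0.15, a_32 = 90/1800 = 0.05, a_42 = 90/1800 = 0.05
  a_13 = 52.5/1050 = 0.05, a_23 = 0/1050 = 0.00, a_33 = 210/1050 = 0.20, a_43 = 157.5/1050 = 0.15
  a_14 = 150/750 = 0.20, a_24 = 262.5/750 = 0.35, a_34 = 0/750 = 0.00, a_44 = 150/750 = 0.20
I − A =
  [   0.65    -0.15    -0.05    -0.20]
  [  -0.15     0.85     0.00    -0.35]
  [  -0.15    -0.05     0.80     0.00]
  [  -0.05    -0.05    -0.15     0.80]
Compute the cofactors C_ij = (−1)^(i+j)·(3×3 minor ij) of I−A; the adjugate is their transpose:
adj(I−A) = Cᵀ =
  [ 0.527375   0.107500   0.066500   0.178875]
  [ 0.117875   0.397500   0.045500   0.203375]
  [ 0.106250   0.045000   0.400000   0.046250]
  [ 0.060250   0.040000   0.082000   0.417250]
det(I−A) = Σ_j (I−A)_1j·C_1j = (0.65)(0.527375) + (-0.15)(0.117875) + (-0.05)(0.106250) + (-0.20)(0.060250) = 0.30775
(I − A)⁻¹ = adj(I−A) / det(I−A) ≈
  [   1.7136     0.3493     0.2161     0.5812]
  [   0.3830     1.2916     0.1478     0.6608]
  [   0.3452     0.1462     1.2998     0.1503]
  [   0.1958     0.1300     0.2665     1.3558]
First solve x = (I − A)⁻¹ d = adj(I−A)·d / det(I−A); in particular x_1 = (0.527375·180 + 0.107500·210 + 0.066500·380 + 0.178875·300) / 0.30775 = 196.435 / 0.30775 ≈ 638.2941.
Intermediate flow from 2 to 1: z_21 = a_21 · x_1 = 0.15 × 196.435 / 0.30775 = 29.46525 / 0.30775 ≈ 95.74.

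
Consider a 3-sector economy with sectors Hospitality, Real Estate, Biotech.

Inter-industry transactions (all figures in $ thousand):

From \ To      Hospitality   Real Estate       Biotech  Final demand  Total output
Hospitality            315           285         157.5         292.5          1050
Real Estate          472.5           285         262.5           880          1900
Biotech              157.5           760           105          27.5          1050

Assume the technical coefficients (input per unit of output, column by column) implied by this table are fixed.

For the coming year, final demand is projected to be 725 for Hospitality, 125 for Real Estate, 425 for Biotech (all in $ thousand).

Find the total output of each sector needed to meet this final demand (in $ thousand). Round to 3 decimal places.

x_H = 1633.499, x_R = 1415.899, x_B = 1373.761

Technical coefficients a_ij = z_ij / X_j:
  a_HH = 315/1050 = 0.30, a_RH = 472.5/1050 = 0.45, a_BH = 157.5/1050 = 0.15
  a_HR = 285/1900 = 0.15, a_RR = 285/1900 = 0.15, a_BR = 760/1900 = 0.40
  a_HB = 157.5/1050 = 0.15, a_RB = 262.5/1050 = 0.25, a_BB = 105/1050 = 0.10
I − A =
  [   0.70    -0.15    -0.15]
  [  -0.45     0.85    -0.25]
  [  -0.15    -0.40     0.90]
Cofactors of I−A, C_ij = (−1)^(i+j)·(minor ij) (rows/columns in the sector order above):
  C_11 = (0.85)(0.90) − (-0.25)(-0.40) = 0.6650
  C_12 = −[(-0.45)(0.90) − (-0.25)(-0.15)] = 0.4425
  C_13 = (-0.45)(-0.40) − (0.85)(-0.15) = 0.3075
  C_21 = −[(-0.15)(0.90) − (-0.15)(-0.40)] = 0.1950
  C_22 = (0.70)(0.90) − (-0.15)(-0.15) = 0.6075
  C_23 = −[(0.70)(-0.40) − (-0.15)(-0.15)] = 0.3025
  C_31 = (-0.15)(-0.25) − (-0.15)(0.85) = 0.1650
  C_32 = −[(0.70)(-0.25) − (-0.15)(-0.45)] = 0.2425
  C_33 = (0.70)(0.85) − (-0.15)(-0.45) = 0.5275
det(I−A) = Σ_j (I−A)_1j·C_1j = (0.70)(0.6650) + (-0.15)(0.4425) + (-0.15)(0.3075) = 0.3530
adj(I−A) = Cᵀ =
  [ 0.6650   0.1950   0.1650]
  [ 0.4425   0.6075   0.2425]
  [ 0.3075   0.3025   0.5275]
(I − A)⁻¹ = adj(I−A) / det(I−A) ≈
  [   1.8839     0.5524     0.4674]
  [   1.2535     1.7210     0.6870]
  [   0.8711     0.8569     1.4943]
x = (I − A)⁻¹ d = adj(I−A)·d / det(I−A), with det(I−A) = 0.3530:
  x_H = (0.6650·725 + 0.1950·125 + 0.1650·425) / 0.3530 = 576.625 / 0.3530 ≈ 1633.499
  x_R = (0.4425·725 + 0.6075·125 + 0.2425·425) / 0.3530 = 499.8125 / 0.3530 ≈ 1415.899
  x_B = (0.3075·725 + 0.3025·125 + 0.5275·425) / 0.3530 = 484.9375 / 0.3530 ≈ 1373.761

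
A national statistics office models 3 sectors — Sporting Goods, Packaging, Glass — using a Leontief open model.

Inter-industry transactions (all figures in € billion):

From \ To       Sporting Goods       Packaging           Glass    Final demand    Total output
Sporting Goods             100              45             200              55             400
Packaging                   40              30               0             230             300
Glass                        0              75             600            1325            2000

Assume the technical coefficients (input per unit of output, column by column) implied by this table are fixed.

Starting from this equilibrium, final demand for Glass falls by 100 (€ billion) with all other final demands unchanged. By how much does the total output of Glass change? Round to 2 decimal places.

Technical coefficients a_ij = z_ij / X_j:
  a_SS = 100/400 = 0.25, a_PS = 40/400 = 0.10, a_GS = 0/400 = 0.00
  a_SP = 45/300 = 0.15, a_PP = 30/300 = 0.10, a_GP = 75/300 = 0.25
  a_SG = 200/2000 = 0.10, a_PG = 0/2000 = 0.00, a_GG = 600/2000 = 0.30
I − A =
  [   0.75    -0.15    -0.10]
  [  -0.10     0.90     0.00]
  [   0.00    -0.25     0.70]
Cofactors of I−A, C_ij = (−1)^(i+j)·(minor ij) (rows/columns in the sector order above):
  C_11 = (0.90)(0.70) − (0.00)(-0.25) = 0.6300
  C_12 = −[(-0.10)(0.70) − (0.00)(0.00)] = 0.0700
  C_13 = (-0.10)(-0.25) − (0.90)(0.00) = 0.0250
  C_21 = −[(-0.15)(0.70) − (-0.10)(-0.25)] = 0.1300
  C_22 = (0.75)(0.70) − (-0.10)(0.00) = 0.5250
  C_23 = −[(0.75)(-0.25) − (-0.15)(0.00)] = 0.1875
  C_31 = (-0.15)(0.00) − (-0.10)(0.90) = 0.0900
  C_32 = −[(0.75)(0.00) − (-0.10)(-0.10)] = 0.0100
  C_33 = (0.75)(0.90) − (-0.15)(-0.10) = 0.6600
det(I−A) = Σ_j (I−A)_1j·C_1j = (0.75)(0.6300) + (-0.15)(0.0700) + (-0.10)(0.0250) = 0.4595
adj(I−A) = Cᵀ =
  [ 0.6300   0.1300   0.0900]
  [ 0.0700   0.5250   0.0100]
  [ 0.0250   0.1875   0.6600]
(I − A)⁻¹ = adj(I−A) / det(I−A) ≈
  [   1.3711     0.2829     0.1959]
  [   0.1523     1.1425     0.0218]
  [   0.0544     0.4081     1.4363]
Δx = (I − A)⁻¹ Δd with Δd having -100 in the Glass component and 0 elsewhere.
So Δx_G = L_GG · (-100), where L_GG = adj(I−A)_GG / det(I−A) = 0.6600 / 0.4595.
Δx_G = 0.6600 × (-100) / 0.4595 = -66.00 / 0.4595 ≈ -143.63.

Δx_G = -143.63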